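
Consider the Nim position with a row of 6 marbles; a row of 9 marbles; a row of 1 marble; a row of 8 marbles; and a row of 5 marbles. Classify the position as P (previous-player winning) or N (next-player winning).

N-position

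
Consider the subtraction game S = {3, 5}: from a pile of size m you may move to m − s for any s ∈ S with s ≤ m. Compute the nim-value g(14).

2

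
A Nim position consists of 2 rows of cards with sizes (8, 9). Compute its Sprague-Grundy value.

Compute the nim-sum pairwise:
8 XOR 9 = 1

1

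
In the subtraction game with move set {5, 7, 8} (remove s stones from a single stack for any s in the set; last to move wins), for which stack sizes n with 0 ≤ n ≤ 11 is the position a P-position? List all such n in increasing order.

0, 1, 2, 3, 4

Build the Grundy sequence with g(k) = mex{g(k−s) : s ∈ {5, 7, 8}, s ≤ k}:
g(0) = mex{} = 0
g(1) = mex{} = 0
g(2) = mex{} = 0
g(3) = mex{} = 0
g(4) = mex{} = 0
g(5) = mex{0} = 1
g(6) = mex{0} = 1
g(7) = mex{0} = 1
g(8) = mex{0} = 1
g(9) = mex{0} = 1
g(10) = mex{0,1} = 2
g(11) = mex{0,1} = 2
The P-positions (g = 0) in 0..11 are 0, 1, 2, 3, 4.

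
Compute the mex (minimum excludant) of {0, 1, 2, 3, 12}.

The values 0, 1, 2, 3 are all present; 4 is the first non-negative integer missing from the set.

4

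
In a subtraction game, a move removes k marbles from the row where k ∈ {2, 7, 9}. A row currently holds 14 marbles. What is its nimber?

3

Build the Grundy sequence with g(k) = mex{g(k−s) : s ∈ {2, 7, 9}, s ≤ k}:
g(0) = mex{} = 0
g(1) = mex{} = 0
g(2) = mex{0} = 1
g(3) = mex{0} = 1
g(4) = mex{1} = 0
g(5) = mex{1} = 0
g(6) = mex{0} = 1
g(7) = mex{0} = 1
g(8) = mex{0,1} = 2
g(9) = mex{0,1} = 2
g(10) = mex{0,1,2} = 3
g(11) = mex{0,1,2} = 3
g(12) = mex{0,1,3} = 2
g(13) = mex{0,1,3} = 2
g(14) = mex{0,1,2} = 3
So g(14) = 3.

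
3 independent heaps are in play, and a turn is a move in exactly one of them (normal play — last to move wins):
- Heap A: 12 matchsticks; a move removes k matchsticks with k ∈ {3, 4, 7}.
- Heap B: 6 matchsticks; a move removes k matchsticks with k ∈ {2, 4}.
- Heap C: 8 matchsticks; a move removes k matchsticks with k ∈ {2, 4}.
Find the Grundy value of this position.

1

For heap A, compute g(0), g(1), … with moves {3, 4, 7}:
g(0) = mex{} = 0
g(1) = mex{} = 0
g(2) = mex{} = 0
g(3) = mex{0} = 1
g(4) = mex{0} = 1
g(5) = mex{0} = 1
g(6) = mex{0,1} = 2
g(7) = mex{0,1} = 2
g(8) = mex{0,1} = 2
g(9) = mex{0,1,2} = 3
g(10) = mex{1,2} = 0
g(11) = mex{1,2} = 0
g(12) = mex{1,2,3} = 0
So g(12) = 0.
For heap B, compute g(0), g(1), … with moves {2, 4}:
k:     0  1  2  3  4  5  6
g(k):  0  0  1  1  2  2  0
So g(6) = 0.
For heap C, compute g(0), g(1), … with moves {2, 4}:
g(0) = mex{} = 0
g(1) = mex{} = 0
g(2) = mex{0} = 1
g(3) = mex{0} = 1
g(4) = mex{0,1} = 2
g(5) = mex{0,1} = 2
g(6) = mex{1,2} = 0
g(7) = mex{1,2} = 0
g(8) = mex{0,2} = 1
So g(8) = 1.
The value of a disjunctive sum is the nim-sum of the parts.
Combined value = 0 ⊕ 0 ⊕ 1 = 1.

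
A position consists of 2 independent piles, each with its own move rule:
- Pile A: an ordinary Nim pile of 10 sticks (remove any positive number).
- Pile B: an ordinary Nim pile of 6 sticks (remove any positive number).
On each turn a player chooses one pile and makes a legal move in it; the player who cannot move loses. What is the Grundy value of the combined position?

Pile A is a plain Nim pile of size 10, so its Grundy value is 10.
Pile B is a plain Nim pile of size 6, so its Grundy value is 6.
The value of a disjunctive sum is the nim-sum of the parts.
Combined value = 10 XOR 6 = 12.

12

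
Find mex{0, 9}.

0 is in the set but 1 is not, so the mex is 1.

1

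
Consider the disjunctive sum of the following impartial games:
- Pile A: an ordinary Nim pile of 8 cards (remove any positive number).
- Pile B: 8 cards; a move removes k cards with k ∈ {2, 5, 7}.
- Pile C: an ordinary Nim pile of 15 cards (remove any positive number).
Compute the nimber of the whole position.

5

Pile A is a plain Nim pile of size 8, so its Grundy value is 8.
Build the Grundy sequence for pile B with g(k) = mex{g(k−s) : s ∈ {2, 5, 7}, s ≤ k}:
k:     0  1  2  3  4  5  6  7  8
g(k):  0  0  1  1  0  2  1  3  2
So g(8) = 2.
Pile C is a plain Nim pile of size 15, so its Grundy value is 15.
The value of a disjunctive sum is the nim-sum of the parts.
Combined value = 8 ⊕ 2 ⊕ 15 = 5.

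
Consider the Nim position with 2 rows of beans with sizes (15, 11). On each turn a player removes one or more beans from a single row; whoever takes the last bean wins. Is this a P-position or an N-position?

Nim-sum: 15 ⊕ 11 = 4.
The nim-sum is 4 ≠ 0, so this is an N-position: the player to move can win.

N-position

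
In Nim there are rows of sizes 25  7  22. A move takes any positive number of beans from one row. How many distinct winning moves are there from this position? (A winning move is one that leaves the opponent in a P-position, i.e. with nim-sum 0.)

1

Nim-sum: 25 ^ 7 ^ 22 = 8.
The overall nim-sum is X = 8. A row of size p has a winning move iff p XOR X < p (reduce it to p XOR X).
  25: 25 XOR 8 = 17 < 25 — winning move (to 17).
  7: 7 XOR 8 = 15 ≥ 7 — no move.
  22: 22 XOR 8 = 30 ≥ 22 — no move.
That gives 1 winning move.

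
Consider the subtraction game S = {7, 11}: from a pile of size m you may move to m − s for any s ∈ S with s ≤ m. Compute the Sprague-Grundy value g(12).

1

Build the Grundy sequence with g(k) = mex{g(k−s) : s ∈ {7, 11}, s ≤ k}:
g(0) = mex{} = 0
g(1) = mex{} = 0
g(2) = mex{} = 0
g(3) = mex{} = 0
g(4) = mex{} = 0
g(5) = mex{} = 0
g(6) = mex{} = 0
g(7) = mex{0} = 1
g(8) = mex{0} = 1
g(9) = mex{0} = 1
g(10) = mex{0} = 1
g(11) = mex{0} = 1
g(12) = mex{0} = 1
So g(12) = 1.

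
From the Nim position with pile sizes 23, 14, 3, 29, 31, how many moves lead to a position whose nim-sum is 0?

Bitwise XOR of the heap sizes:
  10111  (23)
  01110  (14)
  00011  (3)
  11101  (29)
  11111  (31)
  -----
  11000  (24)
The overall nim-sum is X = 24. A pile of size p has a winning move iff p XOR X < p (reduce it to p XOR X).
  23: 23 XOR 24 = 15 < 23 — winning move (to 15).
  14: 14 XOR 24 = 22 ≥ 14 — no move.
  3: 3 XOR 24 = 27 ≥ 3 — no move.
  29: 29 XOR 24 = 5 < 29 — winning move (to 5).
  31: 31 XOR 24 = 7 < 31 — winning move (to 7).
That gives 3 winning moves.

3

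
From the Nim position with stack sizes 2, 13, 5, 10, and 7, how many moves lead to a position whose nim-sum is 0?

Compute the nim-sum pairwise:
2 ^ 13 = 15
15 ^ 5 = 10
10 ^ 10 = 0
0 ^ 7 = 7
The overall nim-sum is X = 7. A stack of size p has a winning move iff p XOR X < p (reduce it to p XOR X).
  2: 2 XOR 7 = 5 ≥ 2 — no move.
  13: 13 XOR 7 = 10 < 13 — winning move (to 10).
  5: 5 XOR 7 = 2 < 5 — winning move (to 2).
  10: 10 XOR 7 = 13 ≥ 10 — no move.
  7: 7 XOR 7 = 0 < 7 — winning move (to 0).
That gives 3 winning moves.

3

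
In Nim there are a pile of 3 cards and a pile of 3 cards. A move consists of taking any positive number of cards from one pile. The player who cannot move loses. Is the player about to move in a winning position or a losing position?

Nim-sum: 3 ^ 3 = 0.
The nim-sum is 0, so this is a P-position: the player to move is in a losing position under optimal play.

Losing position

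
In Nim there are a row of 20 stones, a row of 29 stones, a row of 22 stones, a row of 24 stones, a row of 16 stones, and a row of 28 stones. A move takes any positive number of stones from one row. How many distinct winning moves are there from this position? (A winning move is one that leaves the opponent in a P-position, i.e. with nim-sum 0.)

3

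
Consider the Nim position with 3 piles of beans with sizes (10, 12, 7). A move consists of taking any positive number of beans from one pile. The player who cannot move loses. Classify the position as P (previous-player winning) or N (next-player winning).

Compute the nim-sum pairwise:
10 XOR 12 = 6
6 XOR 7 = 1
The nim-sum is 1 ≠ 0, so this is an N-position: the player to move can win.

N-position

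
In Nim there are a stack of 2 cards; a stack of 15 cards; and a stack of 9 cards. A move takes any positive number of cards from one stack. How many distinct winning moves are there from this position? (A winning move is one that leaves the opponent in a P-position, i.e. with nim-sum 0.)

1

In binary:
  0010  (2)
  1111  (15)
  1001  (9)
  ----
  0100  (4)
The overall nim-sum is X = 4. A stack of size p has a winning move iff p XOR X < p (reduce it to p XOR X).
  2: 2 XOR 4 = 6 ≥ 2 — no move.
  15: 15 XOR 4 = 11 < 15 — winning move (to 11).
  9: 9 XOR 4 = 13 ≥ 9 — no move.
That gives 1 winning move.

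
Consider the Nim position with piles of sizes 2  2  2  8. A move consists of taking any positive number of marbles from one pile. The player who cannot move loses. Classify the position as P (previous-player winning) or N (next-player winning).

N-position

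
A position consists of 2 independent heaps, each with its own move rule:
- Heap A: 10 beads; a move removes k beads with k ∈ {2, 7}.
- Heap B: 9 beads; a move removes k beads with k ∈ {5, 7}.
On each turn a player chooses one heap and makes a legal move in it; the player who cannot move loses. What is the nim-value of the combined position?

1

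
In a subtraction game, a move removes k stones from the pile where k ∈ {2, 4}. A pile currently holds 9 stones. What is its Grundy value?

Grundy values for subtraction set {2, 4}:
g(0) = mex{} = 0
g(1) = mex{} = 0
g(2) = mex{0} = 1
g(3) = mex{0} = 1
g(4) = mex{0,1} = 2
g(5) = mex{0,1} = 2
g(6) = mex{1,2} = 0
g(7) = mex{1,2} = 0
g(8) = mex{0,2} = 1
g(9) = mex{0,2} = 1
So g(9) = 1.

1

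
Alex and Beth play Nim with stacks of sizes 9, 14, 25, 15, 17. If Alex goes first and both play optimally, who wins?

Compute the nim-sum pairwise:
9 XOR 14 = 7
7 XOR 25 = 30
30 XOR 15 = 17
17 XOR 17 = 0
The nim-sum is 0, so this is a P-position: the player to move is in a losing position under optimal play; Alex is about to move from it and so loses — Beth wins.

Beth wins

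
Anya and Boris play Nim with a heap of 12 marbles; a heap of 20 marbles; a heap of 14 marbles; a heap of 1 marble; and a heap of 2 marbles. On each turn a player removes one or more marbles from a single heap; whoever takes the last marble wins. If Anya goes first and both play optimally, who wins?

Anya wins

Nim-sum: 12 XOR 20 XOR 14 XOR 1 XOR 2 = 21.
The nim-sum is 21 ≠ 0, so this is an N-position: the player to move can win; Anya has a winning move.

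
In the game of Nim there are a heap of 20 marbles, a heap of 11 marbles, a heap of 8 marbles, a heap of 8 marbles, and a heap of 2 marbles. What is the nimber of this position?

29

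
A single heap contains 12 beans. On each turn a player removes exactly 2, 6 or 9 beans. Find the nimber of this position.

0

Build the Grundy sequence with g(k) = mex{g(k−s) : s ∈ {2, 6, 9}, s ≤ k}:
k:     0  1  2  3  4  5  6  7  8  9 10 11 12
g(k):  0  0  1  1  0  0  1  1  0  2  1  3  0
So g(12) = 0.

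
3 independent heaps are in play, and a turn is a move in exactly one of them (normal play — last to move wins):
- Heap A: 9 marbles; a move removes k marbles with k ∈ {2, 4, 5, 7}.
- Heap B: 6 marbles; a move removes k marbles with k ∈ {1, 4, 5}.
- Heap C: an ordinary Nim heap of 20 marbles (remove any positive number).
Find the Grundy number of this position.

Grundy values for heap A (subtraction set {2, 4, 5, 7}):
g(0) = mex{} = 0
g(1) = mex{} = 0
g(2) = mex{0} = 1
g(3) = mex{0} = 1
g(4) = mex{0,1} = 2
g(5) = mex{0,1} = 2
g(6) = mex{0,1,2} = 3
g(7) = mex{0,1,2} = 3
g(8) = mex{0,1,2,3} = 4
g(9) = mex{1,2,3} = 0
So g(9) = 0.
Grundy values for heap B (subtraction set {1, 4, 5}):
k:     0  1  2  3  4  5  6
g(k):  0  1  0  1  2  3  2
So g(6) = 2.
Heap C is a plain Nim heap of size 20, so its Grundy value is 20.
By the Sprague-Grundy theorem, the Grundy value of a sum of independent games is the XOR of the component values.
Combined value = 0 XOR 2 XOR 20 = 22.

22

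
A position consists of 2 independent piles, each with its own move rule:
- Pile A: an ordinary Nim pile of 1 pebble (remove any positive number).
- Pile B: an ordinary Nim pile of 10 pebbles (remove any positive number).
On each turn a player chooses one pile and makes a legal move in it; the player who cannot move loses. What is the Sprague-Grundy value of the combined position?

11

Pile A is a plain Nim pile of size 1, so its Grundy value is 1.
Pile B is a plain Nim pile of size 10, so its Grundy value is 10.
By the Sprague-Grundy theorem, the Grundy value of a sum of independent games is the XOR of the component values.
Combined value = 1 ⊕ 10 = 11.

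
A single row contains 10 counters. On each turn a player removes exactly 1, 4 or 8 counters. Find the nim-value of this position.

3

Compute g(0), g(1), … for moves {1, 4, 8}:
g(0) = mex{} = 0
g(1) = mex{0} = 1
g(2) = mex{1} = 0
g(3) = mex{0} = 1
g(4) = mex{0,1} = 2
g(5) = mex{1,2} = 0
g(6) = mex{0} = 1
g(7) = mex{1} = 0
g(8) = mex{0,2} = 1
g(9) = mex{0,1} = 2
g(10) = mex{0,1,2} = 3
So g(10) = 3.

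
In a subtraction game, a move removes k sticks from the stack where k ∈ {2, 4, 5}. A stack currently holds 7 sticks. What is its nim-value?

0

Grundy values for subtraction set {2, 4, 5}:
g(0) = mex{} = 0
g(1) = mex{} = 0
g(2) = mex{0} = 1
g(3) = mex{0} = 1
g(4) = mex{0,1} = 2
g(5) = mex{0,1} = 2
g(6) = mex{0,1,2} = 3
g(7) = mex{1,2} = 0
So g(7) = 0.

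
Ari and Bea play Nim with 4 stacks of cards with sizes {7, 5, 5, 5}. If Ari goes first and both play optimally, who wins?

Ari wins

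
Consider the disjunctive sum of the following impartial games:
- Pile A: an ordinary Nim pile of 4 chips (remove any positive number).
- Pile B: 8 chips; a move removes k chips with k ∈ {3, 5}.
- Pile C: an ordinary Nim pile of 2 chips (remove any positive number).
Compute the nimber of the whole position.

Pile A is a plain Nim pile of size 4, so its Grundy value is 4.
Grundy values for pile B (subtraction set {3, 5}):
k:     0  1  2  3  4  5  6  7  8
g(k):  0  0  0  1  1  1  2  2  0
So g(8) = 0.
Pile C is a plain Nim pile of size 2, so its Grundy value is 2.
By the Sprague-Grundy theorem, the Grundy value of a sum of independent games is the XOR of the component values.
Combined value = 4 XOR 0 XOR 2 = 6.

6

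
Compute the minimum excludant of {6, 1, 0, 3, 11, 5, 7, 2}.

The values 0, 1, 2, 3 are all present; 4 is the first non-negative integer missing from the set.

4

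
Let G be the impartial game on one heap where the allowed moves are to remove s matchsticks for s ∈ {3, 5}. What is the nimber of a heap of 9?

Compute g(0), g(1), … for moves {3, 5}:
g(0) = mex{} = 0
g(1) = mex{} = 0
g(2) = mex{} = 0
g(3) = mex{0} = 1
g(4) = mex{0} = 1
g(5) = mex{0} = 1
g(6) = mex{0,1} = 2
g(7) = mex{0,1} = 2
g(8) = mex{1} = 0
g(9) = mex{1,2} = 0
So g(9) = 0.

0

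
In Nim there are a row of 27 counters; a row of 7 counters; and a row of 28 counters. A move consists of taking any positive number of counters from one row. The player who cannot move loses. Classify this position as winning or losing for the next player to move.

Losing position

Bitwise XOR of the heap sizes:
  11011  (27)
  00111  (7)
  11100  (28)
  -----
  00000  (0)
The nim-sum is 0, so this is a P-position: the player to move is in a losing position under optimal play.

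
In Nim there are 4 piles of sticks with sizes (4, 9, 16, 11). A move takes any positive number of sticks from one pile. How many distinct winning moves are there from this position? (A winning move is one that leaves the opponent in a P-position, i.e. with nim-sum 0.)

Compute the nim-sum pairwise:
4 XOR 9 = 13
13 XOR 16 = 29
29 XOR 11 = 22
The overall nim-sum is X = 22. A pile of size p has a winning move iff p XOR X < p (reduce it to p XOR X).
  4: 4 XOR 22 = 18 ≥ 4 — no move.
  9: 9 XOR 22 = 31 ≥ 9 — no move.
  16: 16 XOR 22 = 6 < 16 — winning move (to 6).
  11: 11 XOR 22 = 29 ≥ 11 — no move.
That gives 1 winning move.

1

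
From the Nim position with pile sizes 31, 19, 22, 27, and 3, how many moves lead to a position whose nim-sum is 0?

5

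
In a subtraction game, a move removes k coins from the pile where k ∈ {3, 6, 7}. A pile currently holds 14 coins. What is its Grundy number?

1

Build the Grundy sequence with g(k) = mex{g(k−s) : s ∈ {3, 6, 7}, s ≤ k}:
g(0) = mex{} = 0
g(1) = mex{} = 0
g(2) = mex{} = 0
g(3) = mex{0} = 1
g(4) = mex{0} = 1
g(5) = mex{0} = 1
g(6) = mex{0,1} = 2
g(7) = mex{0,1} = 2
g(8) = mex{0,1} = 2
g(9) = mex{0,1,2} = 3
g(10) = mex{1,2} = 0
g(11) = mex{1,2} = 0
g(12) = mex{1,2,3} = 0
g(13) = mex{0,2} = 1
g(14) = mex{0,2} = 1
So g(14) = 1.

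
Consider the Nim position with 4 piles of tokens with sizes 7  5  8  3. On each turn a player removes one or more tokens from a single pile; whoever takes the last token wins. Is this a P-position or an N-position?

N-position

Compute the nim-sum pairwise:
7 ⊕ 5 = 2
2 ⊕ 8 = 10
10 ⊕ 3 = 9
The nim-sum is 9 ≠ 0, so this is an N-position: the player to move can win.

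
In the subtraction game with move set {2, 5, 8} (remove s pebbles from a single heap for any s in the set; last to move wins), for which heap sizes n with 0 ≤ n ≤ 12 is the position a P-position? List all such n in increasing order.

0, 1, 4, 7, 10, 11

Grundy values for subtraction set {2, 5, 8}:
g(0) = mex{} = 0
g(1) = mex{} = 0
g(2) = mex{0} = 1
g(3) = mex{0} = 1
g(4) = mex{1} = 0
g(5) = mex{0,1} = 2
g(6) = mex{0} = 1
g(7) = mex{1,2} = 0
g(8) = mex{0,1} = 2
g(9) = mex{0} = 1
g(10) = mex{1,2} = 0
g(11) = mex{1} = 0
g(12) = mex{0} = 1
The P-positions (g = 0) in 0..12 are 0, 1, 4, 7, 10, 11.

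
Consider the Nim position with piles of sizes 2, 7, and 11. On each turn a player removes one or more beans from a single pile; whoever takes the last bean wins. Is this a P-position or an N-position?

Compute the nim-sum pairwise:
2 ⊕ 7 = 5
5 ⊕ 11 = 14
The nim-sum is 14 ≠ 0, so this is an N-position: the player to move can win.

N-position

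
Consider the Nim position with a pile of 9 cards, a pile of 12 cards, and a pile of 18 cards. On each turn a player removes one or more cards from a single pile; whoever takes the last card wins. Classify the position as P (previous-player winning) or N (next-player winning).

N-position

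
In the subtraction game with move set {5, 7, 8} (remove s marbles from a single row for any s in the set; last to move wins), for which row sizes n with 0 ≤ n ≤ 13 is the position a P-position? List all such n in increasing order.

0, 1, 2, 3, 4, 13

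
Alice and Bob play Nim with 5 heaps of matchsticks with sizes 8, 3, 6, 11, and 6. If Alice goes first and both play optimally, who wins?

Compute the nim-sum pairwise:
8 ⊕ 3 = 11
11 ⊕ 6 = 13
13 ⊕ 11 = 6
6 ⊕ 6 = 0
The nim-sum is 0, so this is a P-position: the player to move is in a losing position under optimal play; Alice is about to move from it and so loses — Bob wins.

Bob wins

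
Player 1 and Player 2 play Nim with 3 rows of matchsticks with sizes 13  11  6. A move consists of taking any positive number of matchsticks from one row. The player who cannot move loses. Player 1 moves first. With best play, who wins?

Compute the nim-sum pairwise:
13 XOR 11 = 6
6 XOR 6 = 0
The nim-sum is 0, so this is a P-position: the player to move is in a losing position under optimal play; Player 1 is about to move from it and so loses — Player 2 wins.

Player 2 wins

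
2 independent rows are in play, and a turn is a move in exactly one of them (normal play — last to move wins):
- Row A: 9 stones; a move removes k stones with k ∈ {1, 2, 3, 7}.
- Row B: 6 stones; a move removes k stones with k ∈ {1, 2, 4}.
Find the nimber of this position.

For row A, compute g(0), g(1), … with moves {1, 2, 3, 7}:
k:     0  1  2  3  4  5  6  7  8  9
g(k):  0  1  2  3  0  1  2  3  0  1
So g(9) = 1.
For row B, compute g(0), g(1), … with moves {1, 2, 4}:
k:     0  1  2  3  4  5  6
g(k):  0  1  2  0  1  2  0
So g(6) = 0.
By the Sprague-Grundy theorem, the Grundy value of a sum of independent games is the XOR of the component values.
Combined value = 1 XOR 0 = 1.

1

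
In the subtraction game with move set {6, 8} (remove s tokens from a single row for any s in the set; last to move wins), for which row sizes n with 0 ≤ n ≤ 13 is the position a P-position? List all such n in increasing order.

0, 1, 2, 3, 4, 5

Grundy values for subtraction set {6, 8}:
g(0) = mex{} = 0
g(1) = mex{} = 0
g(2) = mex{} = 0
g(3) = mex{} = 0
g(4) = mex{} = 0
g(5) = mex{} = 0
g(6) = mex{0} = 1
g(7) = mex{0} = 1
g(8) = mex{0} = 1
g(9) = mex{0} = 1
g(10) = mex{0} = 1
g(11) = mex{0} = 1
g(12) = mex{0,1} = 2
g(13) = mex{0,1} = 2
The P-positions (g = 0) in 0..13 are 0, 1, 2, 3, 4, 5.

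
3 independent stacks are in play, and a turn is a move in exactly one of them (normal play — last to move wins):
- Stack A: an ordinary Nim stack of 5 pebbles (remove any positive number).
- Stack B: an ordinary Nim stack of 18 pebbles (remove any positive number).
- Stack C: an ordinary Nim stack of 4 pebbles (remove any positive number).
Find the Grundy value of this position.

19

Stack A is a plain Nim stack of size 5, so its Grundy value is 5.
Stack B is a plain Nim stack of size 18, so its Grundy value is 18.
Stack C is a plain Nim stack of size 4, so its Grundy value is 4.
By the Sprague-Grundy theorem, the Grundy value of a sum of independent games is the XOR of the component values.
Combined value = 5 XOR 18 XOR 4 = 19.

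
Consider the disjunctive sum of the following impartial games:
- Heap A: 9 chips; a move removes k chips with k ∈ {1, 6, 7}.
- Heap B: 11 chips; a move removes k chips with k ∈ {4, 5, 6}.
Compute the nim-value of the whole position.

3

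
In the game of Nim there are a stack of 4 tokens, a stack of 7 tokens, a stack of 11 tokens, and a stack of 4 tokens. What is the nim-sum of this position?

Nim-sum: 4 ⊕ 7 ⊕ 11 ⊕ 4 = 12.

12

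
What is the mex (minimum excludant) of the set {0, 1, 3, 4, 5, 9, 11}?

The values 0, 1 are all present; 2 is the first non-negative integer missing from the set.

2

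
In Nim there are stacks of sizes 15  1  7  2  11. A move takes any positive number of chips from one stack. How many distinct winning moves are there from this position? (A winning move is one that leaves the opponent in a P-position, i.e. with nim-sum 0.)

0

Bitwise XOR of the heap sizes:
  1111  (15)
  0001  (1)
  0111  (7)
  0010  (2)
  1011  (11)
  ----
  0000  (0)
The nim-sum is already 0, so every move leaves a nonzero nim-sum — there are no winning moves.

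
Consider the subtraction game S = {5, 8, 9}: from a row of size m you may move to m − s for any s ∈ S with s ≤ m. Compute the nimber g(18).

0

Compute g(0), g(1), … for moves {5, 8, 9}:
k:     0  1  2  3  4  5  6  7  8  9 10 11 12 13 14 15 16 17 18
g(k):  0  0  0  0  0  1  1  1  1  1  2  2  2  2  0  0  0  0  0
So g(18) = 0.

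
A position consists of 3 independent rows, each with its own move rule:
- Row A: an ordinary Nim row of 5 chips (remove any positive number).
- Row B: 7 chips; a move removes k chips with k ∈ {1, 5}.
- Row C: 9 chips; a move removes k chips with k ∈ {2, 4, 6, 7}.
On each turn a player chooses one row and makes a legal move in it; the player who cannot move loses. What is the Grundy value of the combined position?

4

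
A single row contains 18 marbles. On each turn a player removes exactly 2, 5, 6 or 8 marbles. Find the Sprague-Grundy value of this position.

0

Compute g(0), g(1), … for moves {2, 5, 6, 8}:
k:     0  1  2  3  4  5  6  7  8  9 10 11 12 13 14 15 16 17 18
g(k):  0  0  1  1  0  2  1  3  2  2  3  0  2  1  0  0  1  1  0
So g(18) = 0.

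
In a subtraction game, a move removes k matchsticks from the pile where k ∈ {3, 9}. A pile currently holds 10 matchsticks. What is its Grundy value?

Build the Grundy sequence with g(k) = mex{g(k−s) : s ∈ {3, 9}, s ≤ k}:
g(0) = mex{} = 0
g(1) = mex{} = 0
g(2) = mex{} = 0
g(3) = mex{0} = 1
g(4) = mex{0} = 1
g(5) = mex{0} = 1
g(6) = mex{1} = 0
g(7) = mex{1} = 0
g(8) = mex{1} = 0
g(9) = mex{0} = 1
g(10) = mex{0} = 1
So g(10) = 1.

1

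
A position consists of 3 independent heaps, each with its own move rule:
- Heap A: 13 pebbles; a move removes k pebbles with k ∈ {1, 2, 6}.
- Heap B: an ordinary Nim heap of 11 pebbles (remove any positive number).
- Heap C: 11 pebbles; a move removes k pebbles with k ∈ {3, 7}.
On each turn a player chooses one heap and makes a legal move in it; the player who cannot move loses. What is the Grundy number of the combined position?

Build the Grundy sequence for heap A with g(k) = mex{g(k−s) : s ∈ {1, 2, 6}, s ≤ k}:
g(0) = mex{} = 0
g(1) = mex{0} = 1
g(2) = mex{0,1} = 2
g(3) = mex{1,2} = 0
g(4) = mex{0,2} = 1
g(5) = mex{0,1} = 2
g(6) = mex{0,1,2} = 3
g(7) = mex{1,2,3} = 0
g(8) = mex{0,2,3} = 1
g(9) = mex{0,1} = 2
g(10) = mex{1,2} = 0
g(11) = mex{0,2} = 1
g(12) = mex{0,1,3} = 2
g(13) = mex{0,1,2} = 3
So g(13) = 3.
Heap B is a plain Nim heap of size 11, so its Grundy value is 11.
Build the Grundy sequence for heap C with g(k) = mex{g(k−s) : s ∈ {3, 7}, s ≤ k}:
g(0) = mex{} = 0
g(1) = mex{} = 0
g(2) = mex{} = 0
g(3) = mex{0} = 1
g(4) = mex{0} = 1
g(5) = mex{0} = 1
g(6) = mex{1} = 0
g(7) = mex{0,1} = 2
g(8) = mex{0,1} = 2
g(9) = mex{0} = 1
g(10) = mex{1,2} = 0
g(11) = mex{1,2} = 0
So g(11) = 0.
The value of a disjunctive sum is the nim-sum of the parts.
Combined value = 3 XOR 11 XOR 0 = 8.

8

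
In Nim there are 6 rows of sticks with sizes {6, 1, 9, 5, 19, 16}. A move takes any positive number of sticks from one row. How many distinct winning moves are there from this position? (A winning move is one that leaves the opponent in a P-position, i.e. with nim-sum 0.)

1

Nim-sum: 6 ⊕ 1 ⊕ 9 ⊕ 5 ⊕ 19 ⊕ 16 = 8.
The overall nim-sum is X = 8. A row of size p has a winning move iff p XOR X < p (reduce it to p XOR X).
  6: 6 XOR 8 = 14 ≥ 6 — no move.
  1: 1 XOR 8 = 9 ≥ 1 — no move.
  9: 9 XOR 8 = 1 < 9 — winning move (to 1).
  5: 5 XOR 8 = 13 ≥ 5 — no move.
  19: 19 XOR 8 = 27 ≥ 19 — no move.
  16: 16 XOR 8 = 24 ≥ 16 — no move.
That gives 1 winning move.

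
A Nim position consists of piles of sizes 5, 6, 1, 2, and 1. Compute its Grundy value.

1

Compute the nim-sum pairwise:
5 XOR 6 = 3
3 XOR 1 = 2
2 XOR 2 = 0
0 XOR 1 = 1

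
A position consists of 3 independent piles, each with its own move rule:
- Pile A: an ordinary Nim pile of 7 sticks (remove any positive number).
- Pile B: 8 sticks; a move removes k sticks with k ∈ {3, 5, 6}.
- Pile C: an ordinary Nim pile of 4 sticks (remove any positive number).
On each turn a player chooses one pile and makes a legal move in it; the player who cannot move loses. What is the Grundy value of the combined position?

1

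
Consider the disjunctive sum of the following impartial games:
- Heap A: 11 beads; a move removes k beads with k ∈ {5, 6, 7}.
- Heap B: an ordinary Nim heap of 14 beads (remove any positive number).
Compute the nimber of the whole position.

12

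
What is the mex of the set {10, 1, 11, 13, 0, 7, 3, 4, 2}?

The values 0, 1, 2, 3, 4 are all present; 5 is the first non-negative integer missing from the set.

5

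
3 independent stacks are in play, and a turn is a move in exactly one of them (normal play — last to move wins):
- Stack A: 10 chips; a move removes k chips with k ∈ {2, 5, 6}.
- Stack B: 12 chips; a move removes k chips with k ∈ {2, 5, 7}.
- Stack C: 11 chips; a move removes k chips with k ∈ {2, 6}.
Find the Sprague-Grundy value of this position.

1

Grundy values for stack A (subtraction set {2, 5, 6}):
g(0) = mex{} = 0
g(1) = mex{} = 0
g(2) = mex{0} = 1
g(3) = mex{0} = 1
g(4) = mex{1} = 0
g(5) = mex{0,1} = 2
g(6) = mex{0} = 1
g(7) = mex{0,1,2} = 3
g(8) = mex{1} = 0
g(9) = mex{0,1,3} = 2
g(10) = mex{0,2} = 1
So g(10) = 1.
For stack B, compute g(0), g(1), … with moves {2, 5, 7}:
g(0) = mex{} = 0
g(1) = mex{} = 0
g(2) = mex{0} = 1
g(3) = mex{0} = 1
g(4) = mex{1} = 0
g(5) = mex{0,1} = 2
g(6) = mex{0} = 1
g(7) = mex{0,1,2} = 3
g(8) = mex{0,1} = 2
g(9) = mex{0,1,3} = 2
g(10) = mex{1,2} = 0
g(11) = mex{0,1,2} = 3
g(12) = mex{0,2,3} = 1
So g(12) = 1.
For stack C, compute g(0), g(1), … with moves {2, 6}:
k:     0  1  2  3  4  5  6  7  8  9 10 11
g(k):  0  0  1  1  0  0  1  1  0  0  1  1
So g(11) = 1.
The value of a disjunctive sum is the nim-sum of the parts.
Combined value = 1 ⊕ 1 ⊕ 1 = 1.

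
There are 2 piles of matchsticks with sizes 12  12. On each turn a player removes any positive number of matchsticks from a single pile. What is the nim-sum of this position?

Compute the nim-sum pairwise:
12 ⊕ 12 = 0

0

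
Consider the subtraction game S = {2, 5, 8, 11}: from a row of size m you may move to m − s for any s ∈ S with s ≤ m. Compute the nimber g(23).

0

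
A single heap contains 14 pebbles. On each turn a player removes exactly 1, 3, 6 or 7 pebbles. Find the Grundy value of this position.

Grundy values for subtraction set {1, 3, 6, 7}:
k:     0  1  2  3  4  5  6  7  8  9 10 11 12 13 14
g(k):  0  1  0  1  0  1  2  3  2  3  2  3  0  1  0
So g(14) = 0.

0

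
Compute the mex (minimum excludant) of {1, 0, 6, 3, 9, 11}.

2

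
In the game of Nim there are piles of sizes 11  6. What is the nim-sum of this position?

Nim-sum: 11 ⊕ 6 = 13.

13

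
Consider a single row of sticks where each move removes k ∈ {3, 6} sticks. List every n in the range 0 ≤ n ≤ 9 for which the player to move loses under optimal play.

0, 1, 2, 9

Compute g(0), g(1), … for moves {3, 6}:
k:     0  1  2  3  4  5  6  7  8  9
g(k):  0  0  0  1  1  1  2  2  2  0
The P-positions (g = 0) in 0..9 are 0, 1, 2, 9.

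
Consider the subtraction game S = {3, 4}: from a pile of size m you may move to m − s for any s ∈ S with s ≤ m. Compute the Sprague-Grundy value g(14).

Grundy values for subtraction set {3, 4}:
k:     0  1  2  3  4  5  6  7  8  9 10 11 12 13 14
g(k):  0  0  0  1  1  1  2  0  0  0  1  1  1  2  0
So g(14) = 0.

0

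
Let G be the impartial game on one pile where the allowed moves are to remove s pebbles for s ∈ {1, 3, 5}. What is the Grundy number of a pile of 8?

0

Grundy values for subtraction set {1, 3, 5}:
g(0) = mex{} = 0
g(1) = mex{0} = 1
g(2) = mex{1} = 0
g(3) = mex{0} = 1
g(4) = mex{1} = 0
g(5) = mex{0} = 1
g(6) = mex{1} = 0
g(7) = mex{0} = 1
g(8) = mex{1} = 0
So g(8) = 0.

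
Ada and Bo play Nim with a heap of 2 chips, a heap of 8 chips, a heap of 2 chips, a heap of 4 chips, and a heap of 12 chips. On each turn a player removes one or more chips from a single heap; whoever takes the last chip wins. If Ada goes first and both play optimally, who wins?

Bo wins

Nim-sum: 2 ^ 8 ^ 2 ^ 4 ^ 12 = 0.
The nim-sum is 0, so this is a P-position: the player to move is in a losing position under optimal play; Ada is about to move from it and so loses — Bo wins.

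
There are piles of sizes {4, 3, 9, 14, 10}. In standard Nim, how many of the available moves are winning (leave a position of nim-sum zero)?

3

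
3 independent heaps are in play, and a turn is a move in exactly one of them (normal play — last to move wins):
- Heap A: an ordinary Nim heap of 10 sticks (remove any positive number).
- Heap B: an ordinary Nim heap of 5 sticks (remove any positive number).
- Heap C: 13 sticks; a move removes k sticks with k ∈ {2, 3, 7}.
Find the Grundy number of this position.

14

Heap A is a plain Nim heap of size 10, so its Grundy value is 10.
Heap B is a plain Nim heap of size 5, so its Grundy value is 5.
For heap C, compute g(0), g(1), … with moves {2, 3, 7}:
k:     0  1  2  3  4  5  6  7  8  9 10 11 12 13
g(k):  0  0  1  1  2  0  0  1  1  2  0  0  1  1
So g(13) = 1.
By the Sprague-Grundy theorem, the Grundy value of a sum of independent games is the XOR of the component values.
Combined value = 10 ⊕ 5 ⊕ 1 = 14.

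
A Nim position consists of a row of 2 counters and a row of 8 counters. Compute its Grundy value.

Write each in binary and XOR column by column:
  0010  (2)
  1000  (8)
  ----
  1010  (10)

10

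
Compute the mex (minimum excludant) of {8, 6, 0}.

0 is in the set but 1 is not, so the mex is 1.

1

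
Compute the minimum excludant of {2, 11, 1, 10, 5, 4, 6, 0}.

The values 0, 1, 2 are all present; 3 is the first non-negative integer missing from the set.

3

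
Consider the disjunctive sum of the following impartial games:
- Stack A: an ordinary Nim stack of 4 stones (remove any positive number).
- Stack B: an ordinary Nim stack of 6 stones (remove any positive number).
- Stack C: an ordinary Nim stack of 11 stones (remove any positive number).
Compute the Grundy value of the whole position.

9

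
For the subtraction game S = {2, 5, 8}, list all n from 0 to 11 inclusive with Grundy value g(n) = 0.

Grundy values for subtraction set {2, 5, 8}:
g(0) = mex{} = 0
g(1) = mex{} = 0
g(2) = mex{0} = 1
g(3) = mex{0} = 1
g(4) = mex{1} = 0
g(5) = mex{0,1} = 2
g(6) = mex{0} = 1
g(7) = mex{1,2} = 0
g(8) = mex{0,1} = 2
g(9) = mex{0} = 1
g(10) = mex{1,2} = 0
g(11) = mex{1} = 0
The P-positions (g = 0) in 0..11 are 0, 1, 4, 7, 10, 11.

0, 1, 4, 7, 10, 11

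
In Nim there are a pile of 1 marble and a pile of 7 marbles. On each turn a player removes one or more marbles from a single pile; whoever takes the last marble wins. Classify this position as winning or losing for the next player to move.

Winning position

Compute the nim-sum pairwise:
1 ⊕ 7 = 6
The nim-sum is 6 ≠ 0, so this is an N-position: the player to move can win.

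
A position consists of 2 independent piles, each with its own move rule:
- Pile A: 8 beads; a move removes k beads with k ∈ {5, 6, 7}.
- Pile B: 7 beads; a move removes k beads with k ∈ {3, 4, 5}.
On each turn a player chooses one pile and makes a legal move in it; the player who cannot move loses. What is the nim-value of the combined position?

3

Grundy values for pile A (subtraction set {5, 6, 7}):
k:     0  1  2  3  4  5  6  7  8
g(k):  0  0  0  0  0  1  1  1  1
So g(8) = 1.
For pile B, compute g(0), g(1), … with moves {3, 4, 5}:
g(0) = mex{} = 0
g(1) = mex{} = 0
g(2) = mex{} = 0
g(3) = mex{0} = 1
g(4) = mex{0} = 1
g(5) = mex{0} = 1
g(6) = mex{0,1} = 2
g(7) = mex{0,1} = 2
So g(7) = 2.
By the Sprague-Grundy theorem, the Grundy value of a sum of independent games is the XOR of the component values.
Combined value = 1 XOR 2 = 3.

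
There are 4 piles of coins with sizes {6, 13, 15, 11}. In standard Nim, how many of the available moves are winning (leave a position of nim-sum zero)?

3

Compute the nim-sum pairwise:
6 ⊕ 13 = 11
11 ⊕ 15 = 4
4 ⊕ 11 = 15
The overall nim-sum is X = 15. A pile of size p has a winning move iff p XOR X < p (reduce it to p XOR X).
  6: 6 XOR 15 = 9 ≥ 6 — no move.
  13: 13 XOR 15 = 2 < 13 — winning move (to 2).
  15: 15 XOR 15 = 0 < 15 — winning move (to 0).
  11: 11 XOR 15 = 4 < 11 — winning move (to 4).
That gives 3 winning moves.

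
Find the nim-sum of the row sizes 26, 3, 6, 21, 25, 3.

In binary:
  11010  (26)
  00011  (3)
  00110  (6)
  10101  (21)
  11001  (25)
  00011  (3)
  -----
  10000  (16)

16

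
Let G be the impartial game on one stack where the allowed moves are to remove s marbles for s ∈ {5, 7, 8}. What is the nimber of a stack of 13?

0

Build the Grundy sequence with g(k) = mex{g(k−s) : s ∈ {5, 7, 8}, s ≤ k}:
k:     0  1  2  3  4  5  6  7  8  9 10 11 12 13
g(k):  0  0  0  0  0  1  1  1  1  1  2  2  2  0
So g(13) = 0.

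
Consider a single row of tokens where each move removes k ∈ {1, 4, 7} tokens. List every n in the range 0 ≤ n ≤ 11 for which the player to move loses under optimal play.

0, 2, 5, 8, 10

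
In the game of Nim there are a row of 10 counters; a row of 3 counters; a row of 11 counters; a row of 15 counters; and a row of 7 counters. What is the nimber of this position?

10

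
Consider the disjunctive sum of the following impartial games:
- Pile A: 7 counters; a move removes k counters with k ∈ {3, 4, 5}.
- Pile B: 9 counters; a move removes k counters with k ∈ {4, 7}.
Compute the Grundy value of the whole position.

Grundy values for pile A (subtraction set {3, 4, 5}):
g(0) = mex{} = 0
g(1) = mex{} = 0
g(2) = mex{} = 0
g(3) = mex{0} = 1
g(4) = mex{0} = 1
g(5) = mex{0} = 1
g(6) = mex{0,1} = 2
g(7) = mex{0,1} = 2
So g(7) = 2.
Grundy values for pile B (subtraction set {4, 7}):
k:     0  1  2  3  4  5  6  7  8  9
g(k):  0  0  0  0  1  1  1  1  2  2
So g(9) = 2.
By the Sprague-Grundy theorem, the Grundy value of a sum of independent games is the XOR of the component values.
Combined value = 2 ⊕ 2 = 0.

0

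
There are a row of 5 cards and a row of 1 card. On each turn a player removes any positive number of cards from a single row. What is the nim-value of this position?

4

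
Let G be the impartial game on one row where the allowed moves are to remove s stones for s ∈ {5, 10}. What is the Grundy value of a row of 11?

Grundy values for subtraction set {5, 10}:
k:     0  1  2  3  4  5  6  7  8  9 10 11
g(k):  0  0  0  0  0  1  1  1  1  1  2  2
So g(11) = 2.

2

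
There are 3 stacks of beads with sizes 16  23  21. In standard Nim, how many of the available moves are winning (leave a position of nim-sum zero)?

Nim-sum: 16 ^ 23 ^ 21 = 18.
The overall nim-sum is X = 18. A stack of size p has a winning move iff p XOR X < p (reduce it to p XOR X).
  16: 16 XOR 18 = 2 < 16 — winning move (to 2).
  23: 23 XOR 18 = 5 < 23 — winning move (to 5).
  21: 21 XOR 18 = 7 < 21 — winning move (to 7).
That gives 3 winning moves.

3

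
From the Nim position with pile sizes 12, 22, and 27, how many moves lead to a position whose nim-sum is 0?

1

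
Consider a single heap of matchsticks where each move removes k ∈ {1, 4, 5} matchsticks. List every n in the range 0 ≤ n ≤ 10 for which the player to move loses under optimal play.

0, 2, 8, 10

Build the Grundy sequence with g(k) = mex{g(k−s) : s ∈ {1, 4, 5}, s ≤ k}:
k:     0  1  2  3  4  5  6  7  8  9 10
g(k):  0  1  0  1  2  3  2  3  0  1  0
The P-positions (g = 0) in 0..10 are 0, 2, 8, 10.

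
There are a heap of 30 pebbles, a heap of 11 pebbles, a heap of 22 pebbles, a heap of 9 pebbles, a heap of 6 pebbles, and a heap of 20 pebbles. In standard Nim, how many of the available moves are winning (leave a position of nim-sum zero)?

3

Compute the nim-sum pairwise:
30 ⊕ 11 = 21
21 ⊕ 22 = 3
3 ⊕ 9 = 10
10 ⊕ 6 = 12
12 ⊕ 20 = 24
The overall nim-sum is X = 24. A heap of size p has a winning move iff p XOR X < p (reduce it to p XOR X).
  30: 30 XOR 24 = 6 < 30 — winning move (to 6).
  11: 11 XOR 24 = 19 ≥ 11 — no move.
  22: 22 XOR 24 = 14 < 22 — winning move (to 14).
  9: 9 XOR 24 = 17 ≥ 9 — no move.
  6: 6 XOR 24 = 30 ≥ 6 — no move.
  20: 20 XOR 24 = 12 < 20 — winning move (to 12).
That gives 3 winning moves.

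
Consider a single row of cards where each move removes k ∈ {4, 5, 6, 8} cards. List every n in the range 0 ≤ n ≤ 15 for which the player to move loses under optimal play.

0, 1, 2, 3, 12, 13, 14, 15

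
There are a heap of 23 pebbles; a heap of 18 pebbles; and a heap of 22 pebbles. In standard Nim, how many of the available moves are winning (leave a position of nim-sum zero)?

Write each in binary and XOR column by column:
  10111  (23)
  10010  (18)
  10110  (22)
  -----
  10011  (19)
The overall nim-sum is X = 19. A heap of size p has a winning move iff p XOR X < p (reduce it to p XOR X).
  23: 23 XOR 19 = 4 < 23 — winning move (to 4).
  18: 18 XOR 19 = 1 < 18 — winning move (to 1).
  22: 22 XOR 19 = 5 < 22 — winning move (to 5).
That gives 3 winning moves.

3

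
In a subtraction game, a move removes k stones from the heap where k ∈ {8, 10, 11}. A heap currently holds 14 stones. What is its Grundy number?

Build the Grundy sequence with g(k) = mex{g(k−s) : s ∈ {8, 10, 11}, s ≤ k}:
k:     0  1  2  3  4  5  6  7  8  9 10 11 12 13 14
g(k):  0  0  0  0  0  0  0  0  1  1  1  1  1  1  1
So g(14) = 1.

1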